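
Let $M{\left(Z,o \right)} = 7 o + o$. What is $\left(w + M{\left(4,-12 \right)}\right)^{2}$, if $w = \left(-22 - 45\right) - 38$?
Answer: $40401$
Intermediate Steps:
$w = -105$ ($w = -67 - 38 = -105$)
$M{\left(Z,o \right)} = 8 o$
$\left(w + M{\left(4,-12 \right)}\right)^{2} = \left(-105 + 8 \left(-12\right)\right)^{2} = \left(-105 - 96\right)^{2} = \left(-201\right)^{2} = 40401$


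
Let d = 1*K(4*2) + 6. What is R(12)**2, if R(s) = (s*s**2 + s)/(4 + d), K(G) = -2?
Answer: 189225/4 ≈ 47306.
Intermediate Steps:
d = 4 (d = 1*(-2) + 6 = -2 + 6 = 4)
R(s) = s/8 + s**3/8 (R(s) = (s*s**2 + s)/(4 + 4) = (s**3 + s)/8 = (s + s**3)*(1/8) = s/8 + s**3/8)
R(12)**2 = ((1/8)*12*(1 + 12**2))**2 = ((1/8)*12*(1 + 144))**2 = ((1/8)*12*145)**2 = (435/2)**2 = 189225/4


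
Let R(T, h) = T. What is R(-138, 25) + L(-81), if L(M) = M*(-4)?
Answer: 186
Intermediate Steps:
L(M) = -4*M
R(-138, 25) + L(-81) = -138 - 4*(-81) = -138 + 324 = 186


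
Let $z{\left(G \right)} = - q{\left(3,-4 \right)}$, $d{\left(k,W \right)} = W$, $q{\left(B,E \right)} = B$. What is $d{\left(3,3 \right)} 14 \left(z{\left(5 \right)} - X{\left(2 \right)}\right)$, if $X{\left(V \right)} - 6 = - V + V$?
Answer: $-378$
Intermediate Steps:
$X{\left(V \right)} = 6$ ($X{\left(V \right)} = 6 + \left(- V + V\right) = 6 + 0 = 6$)
$z{\left(G \right)} = -3$ ($z{\left(G \right)} = \left(-1\right) 3 = -3$)
$d{\left(3,3 \right)} 14 \left(z{\left(5 \right)} - X{\left(2 \right)}\right) = 3 \cdot 14 \left(-3 - 6\right) = 42 \left(-3 - 6\right) = 42 \left(-9\right) = -378$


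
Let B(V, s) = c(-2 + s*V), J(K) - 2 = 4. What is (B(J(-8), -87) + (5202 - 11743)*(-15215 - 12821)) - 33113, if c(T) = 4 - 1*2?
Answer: 183350365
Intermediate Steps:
J(K) = 6 (J(K) = 2 + 4 = 6)
c(T) = 2 (c(T) = 4 - 2 = 2)
B(V, s) = 2
(B(J(-8), -87) + (5202 - 11743)*(-15215 - 12821)) - 33113 = (2 + (5202 - 11743)*(-15215 - 12821)) - 33113 = (2 - 6541*(-28036)) - 33113 = (2 + 183383476) - 33113 = 183383478 - 33113 = 183350365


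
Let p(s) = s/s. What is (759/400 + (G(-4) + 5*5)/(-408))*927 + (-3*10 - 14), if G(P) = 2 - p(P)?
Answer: 11260181/6800 ≈ 1655.9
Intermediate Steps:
p(s) = 1
G(P) = 1 (G(P) = 2 - 1*1 = 2 - 1 = 1)
(759/400 + (G(-4) + 5*5)/(-408))*927 + (-3*10 - 14) = (759/400 + (1 + 5*5)/(-408))*927 + (-3*10 - 14) = (759*(1/400) + (1 + 25)*(-1/408))*927 + (-30 - 14) = (759/400 + 26*(-1/408))*927 - 44 = (759/400 - 13/204)*927 - 44 = (37409/20400)*927 - 44 = 11559381/6800 - 44 = 11260181/6800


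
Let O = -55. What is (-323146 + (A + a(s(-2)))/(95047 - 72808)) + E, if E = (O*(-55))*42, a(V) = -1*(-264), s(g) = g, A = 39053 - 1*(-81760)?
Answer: -484539763/2471 ≈ -1.9609e+5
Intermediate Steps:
A = 120813 (A = 39053 + 81760 = 120813)
a(V) = 264
E = 127050 (E = -55*(-55)*42 = 3025*42 = 127050)
(-323146 + (A + a(s(-2)))/(95047 - 72808)) + E = (-323146 + (120813 + 264)/(95047 - 72808)) + 127050 = (-323146 + 121077/22239) + 127050 = (-323146 + 121077*(1/22239)) + 127050 = (-323146 + 13453/2471) + 127050 = -798480313/2471 + 127050 = -484539763/2471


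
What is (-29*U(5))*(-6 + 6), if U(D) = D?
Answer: 0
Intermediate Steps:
(-29*U(5))*(-6 + 6) = (-29*5)*(-6 + 6) = -145*0 = 0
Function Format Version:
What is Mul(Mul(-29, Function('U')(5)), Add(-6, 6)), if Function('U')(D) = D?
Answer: 0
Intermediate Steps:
Mul(Mul(-29, Function('U')(5)), Add(-6, 6)) = Mul(Mul(-29, 5), Add(-6, 6)) = Mul(-145, 0) = 0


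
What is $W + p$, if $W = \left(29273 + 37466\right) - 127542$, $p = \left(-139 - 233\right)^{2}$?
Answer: $77581$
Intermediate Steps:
$p = 138384$ ($p = \left(-139 - 233\right)^{2} = \left(-372\right)^{2} = 138384$)
$W = -60803$ ($W = 66739 - 127542 = -60803$)
$W + p = -60803 + 138384 = 77581$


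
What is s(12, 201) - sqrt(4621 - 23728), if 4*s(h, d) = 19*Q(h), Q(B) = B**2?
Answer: 684 - 3*I*sqrt(2123) ≈ 684.0 - 138.23*I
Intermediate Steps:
s(h, d) = 19*h**2/4 (s(h, d) = (19*h**2)/4 = 19*h**2/4)
s(12, 201) - sqrt(4621 - 23728) = (19/4)*12**2 - sqrt(4621 - 23728) = (19/4)*144 - sqrt(-19107) = 684 - 3*I*sqrt(2123)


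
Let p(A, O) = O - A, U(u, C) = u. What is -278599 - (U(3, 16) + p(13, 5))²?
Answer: -278624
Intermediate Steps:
-278599 - (U(3, 16) + p(13, 5))² = -278599 - (3 + (5 - 1*13))² = -278599 - (3 + (5 - 13))² = -278599 - (3 - 8)² = -278599 - 1*(-5)² = -278599 - 1*25 = -278599 - 25 = -278624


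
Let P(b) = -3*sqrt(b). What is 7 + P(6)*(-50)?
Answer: 7 + 150*sqrt(6) ≈ 374.42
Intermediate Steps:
7 + P(6)*(-50) = 7 - 3*sqrt(6)*(-50) = 7 + 150*sqrt(6)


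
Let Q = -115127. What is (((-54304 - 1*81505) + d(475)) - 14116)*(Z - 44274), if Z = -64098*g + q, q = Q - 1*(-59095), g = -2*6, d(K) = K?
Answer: -99962621500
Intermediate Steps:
g = -12
q = -56032 (q = -115127 - 1*(-59095) = -115127 + 59095 = -56032)
Z = 713144 (Z = -64098*(-12) - 56032 = 769176 - 56032 = 713144)
(((-54304 - 1*81505) + d(475)) - 14116)*(Z - 44274) = (((-54304 - 1*81505) + 475) - 14116)*(713144 - 44274) = (((-54304 - 81505) + 475) - 14116)*668870 = ((-135809 + 475) - 14116)*668870 = (-135334 - 14116)*668870 = -149450*668870 = -99962621500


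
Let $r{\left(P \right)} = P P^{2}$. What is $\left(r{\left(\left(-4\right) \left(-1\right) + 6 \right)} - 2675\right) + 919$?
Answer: $-756$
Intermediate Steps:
$r{\left(P \right)} = P^{3}$
$\left(r{\left(\left(-4\right) \left(-1\right) + 6 \right)} - 2675\right) + 919 = \left(\left(\left(-4\right) \left(-1\right) + 6\right)^{3} - 2675\right) + 919 = \left(\left(4 + 6\right)^{3} - 2675\right) + 919 = \left(10^{3} - 2675\right) + 919 = \left(1000 - 2675\right) + 919 = -1675 + 919 = -756$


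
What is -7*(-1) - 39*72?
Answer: -2801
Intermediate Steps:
-7*(-1) - 39*72 = 7 - 2808 = -2801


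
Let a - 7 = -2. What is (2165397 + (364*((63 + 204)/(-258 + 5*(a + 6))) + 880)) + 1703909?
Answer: 112221510/29 ≈ 3.8697e+6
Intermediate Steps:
a = 5 (a = 7 - 2 = 5)
(2165397 + (364*((63 + 204)/(-258 + 5*(a + 6))) + 880)) + 1703909 = (2165397 + (364*((63 + 204)/(-258 + 5*(5 + 6))) + 880)) + 1703909 = (2165397 + (364*(267/(-258 + 5*11)) + 880)) + 1703909 = (2165397 + (364*(267/(-258 + 55)) + 880)) + 1703909 = (2165397 + (364*(267/(-203)) + 880)) + 1703909 = (2165397 + (364*(267*(-1/203)) + 880)) + 1703909 = (2165397 + (364*(-267/203) + 880)) + 1703909 = (2165397 + (-13884/29 + 880)) + 1703909 = (2165397 + 11636/29) + 1703909 = 62808149/29 + 1703909 = 112221510/29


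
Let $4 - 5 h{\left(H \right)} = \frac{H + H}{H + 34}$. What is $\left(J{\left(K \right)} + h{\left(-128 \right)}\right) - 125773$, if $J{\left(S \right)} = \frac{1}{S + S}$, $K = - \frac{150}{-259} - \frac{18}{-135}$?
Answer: $- \frac{32724879389}{260192} \approx -1.2577 \cdot 10^{5}$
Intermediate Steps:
$K = \frac{2768}{3885}$ ($K = \left(-150\right) \left(- \frac{1}{259}\right) - - \frac{2}{15} = \frac{150}{259} + \frac{2}{15} = \frac{2768}{3885} \approx 0.71248$)
$J{\left(S \right)} = \frac{1}{2 S}$
$h{\left(H \right)} = \frac{4}{5} - \frac{2 H}{5 \left(34 + H\right)}$ ($h{\left(H \right)} = \frac{4}{5} - \frac{\left(H + H\right) \frac{1}{H + 34}}{5} = \frac{4}{5} - \frac{2 H \frac{1}{34 + H}}{5} = \frac{4}{5} - \frac{2 H}{5 \left(34 + H\right)}$)
$\left(J{\left(K \right)} + h{\left(-128 \right)}\right) - 125773 = \left(\frac{1}{2 \cdot \frac{2768}{3885}} + \frac{2 \left(68 - 128\right)}{5 \left(34 - 128\right)}\right) - 125773 = \left(\frac{1}{2} \cdot \frac{3885}{2768} + \frac{2}{5} \frac{1}{-94} \left(-60\right)\right) - 125773 = \left(\frac{3885}{5536} + \frac{2}{5} \left(- \frac{1}{94}\right) \left(-60\right)\right) - 125773 = \left(\frac{3885}{5536} + \frac{12}{47}\right) - 125773 = \frac{249027}{260192} - 125773 = - \frac{32724879389}{260192}$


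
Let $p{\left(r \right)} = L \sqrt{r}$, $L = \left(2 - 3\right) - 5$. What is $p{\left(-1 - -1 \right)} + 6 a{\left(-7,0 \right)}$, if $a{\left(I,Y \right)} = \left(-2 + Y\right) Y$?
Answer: $0$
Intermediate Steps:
$a{\left(I,Y \right)} = Y \left(-2 + Y\right)$
$L = -6$ ($L = \left(2 - 3\right) - 5 = -1 - 5 = -6$)
$p{\left(r \right)} = - 6 \sqrt{r}$
$p{\left(-1 - -1 \right)} + 6 a{\left(-7,0 \right)} = - 6 \sqrt{-1 - -1} + 6 \cdot 0 \left(-2 + 0\right) = - 6 \sqrt{-1 + 1} + 6 \cdot 0 \left(-2\right) = - 6 \sqrt{0} + 6 \cdot 0 = \left(-6\right) 0 + 0 = 0 + 0 = 0$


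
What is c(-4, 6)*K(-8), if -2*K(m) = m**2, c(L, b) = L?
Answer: 128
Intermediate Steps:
K(m) = -m**2/2
c(-4, 6)*K(-8) = -(-2)*(-8)**2 = -(-2)*64 = -4*(-32) = 128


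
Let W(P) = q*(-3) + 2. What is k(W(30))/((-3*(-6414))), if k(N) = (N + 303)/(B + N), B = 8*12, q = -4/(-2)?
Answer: 13/76968 ≈ 0.00016890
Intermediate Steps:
q = 2 (q = -4*(-1/2) = 2)
B = 96
W(P) = -4 (W(P) = 2*(-3) + 2 = -6 + 2 = -4)
k(N) = (303 + N)/(96 + N) (k(N) = (N + 303)/(96 + N) = (303 + N)/(96 + N))
k(W(30))/((-3*(-6414))) = ((303 - 4)/(96 - 4))/((-3*(-6414))) = (299/92)/19242 = ((1/92)*299)*(1/19242) = (13/4)*(1/19242) = 13/76968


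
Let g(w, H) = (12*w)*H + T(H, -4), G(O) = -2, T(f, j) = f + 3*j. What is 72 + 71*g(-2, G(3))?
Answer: 2486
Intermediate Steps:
g(w, H) = -12 + H + 12*H*w (g(w, H) = (12*w)*H + (H + 3*(-4)) = 12*H*w + (H - 12) = 12*H*w + (-12 + H) = -12 + H + 12*H*w)
72 + 71*g(-2, G(3)) = 72 + 71*(-12 - 2 + 12*(-2)*(-2)) = 72 + 71*(-12 - 2 + 48) = 72 + 71*34 = 72 + 2414 = 2486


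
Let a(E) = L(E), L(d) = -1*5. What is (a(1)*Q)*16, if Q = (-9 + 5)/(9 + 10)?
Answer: 320/19 ≈ 16.842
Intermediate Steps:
L(d) = -5
a(E) = -5
Q = -4/19 ≈ -0.21053
(a(1)*Q)*16 = -5*(-4/19)*16 = (20/19)*16 = 320/19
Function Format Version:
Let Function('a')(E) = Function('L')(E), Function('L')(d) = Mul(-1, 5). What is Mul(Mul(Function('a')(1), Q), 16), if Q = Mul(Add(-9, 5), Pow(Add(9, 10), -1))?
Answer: Rational(320, 19) ≈ 16.842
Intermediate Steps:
Function('L')(d) = -5
Function('a')(E) = -5
Q = Rational(-4, 19) (Q = Mul(-4, Pow(19, -1)) = Mul(-4, Rational(1, 19)) = Rational(-4, 19) ≈ -0.21053)
Mul(Mul(Function('a')(1), Q), 16) = Mul(Mul(-5, Rational(-4, 19)), 16) = Mul(Rational(20, 19), 16) = Rational(320, 19)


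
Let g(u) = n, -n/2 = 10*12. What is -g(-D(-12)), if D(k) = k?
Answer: 240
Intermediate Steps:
n = -240 (n = -20*12 = -2*120 = -240)
g(u) = -240
-g(-D(-12)) = -1*(-240) = 240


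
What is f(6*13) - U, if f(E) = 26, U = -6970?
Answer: 6996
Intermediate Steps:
f(6*13) - U = 26 - 1*(-6970) = 26 + 6970 = 6996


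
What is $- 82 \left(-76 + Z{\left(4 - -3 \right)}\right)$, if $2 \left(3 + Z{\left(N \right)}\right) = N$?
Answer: $6191$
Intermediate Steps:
$Z{\left(N \right)} = -3 + \frac{N}{2}$
$- 82 \left(-76 + Z{\left(4 - -3 \right)}\right) = - 82 \left(-76 - \left(3 - \frac{4 - -3}{2}\right)\right) = - 82 \left(-76 - \left(3 - \frac{4 + 3}{2}\right)\right) = - 82 \left(-76 + \left(-3 + \frac{1}{2} \cdot 7\right)\right) = - 82 \left(-76 + \left(-3 + \frac{7}{2}\right)\right) = - 82 \left(-76 + \frac{1}{2}\right) = \left(-82\right) \left(- \frac{151}{2}\right) = 6191$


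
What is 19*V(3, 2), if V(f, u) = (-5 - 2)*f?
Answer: -399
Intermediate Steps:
V(f, u) = -7*f
19*V(3, 2) = 19*(-7*3) = 19*(-21) = -399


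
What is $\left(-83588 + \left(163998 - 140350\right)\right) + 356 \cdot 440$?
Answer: $96700$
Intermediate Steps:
$\left(-83588 + \left(163998 - 140350\right)\right) + 356 \cdot 440 = \left(-83588 + 23648\right) + 156640 = -59940 + 156640 = 96700$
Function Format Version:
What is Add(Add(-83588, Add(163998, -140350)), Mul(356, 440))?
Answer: 96700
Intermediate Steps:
Add(Add(-83588, Add(163998, -140350)), Mul(356, 440)) = Add(Add(-83588, 23648), 156640) = Add(-59940, 156640) = 96700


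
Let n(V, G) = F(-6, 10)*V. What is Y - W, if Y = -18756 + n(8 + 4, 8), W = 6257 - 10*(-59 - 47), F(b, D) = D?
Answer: -25953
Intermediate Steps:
n(V, G) = 10*V
W = 7317 (W = 6257 - 10*(-106) = 6257 + 1060 = 7317)
Y = -18636 (Y = -18756 + 10*(8 + 4) = -18756 + 10*12 = -18756 + 120 = -18636)
Y - W = -18636 - 1*7317 = -18636 - 7317 = -25953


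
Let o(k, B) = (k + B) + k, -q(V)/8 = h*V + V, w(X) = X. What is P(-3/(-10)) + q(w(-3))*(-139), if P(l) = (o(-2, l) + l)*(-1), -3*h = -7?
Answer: -55583/5 ≈ -11117.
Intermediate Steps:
h = 7/3 (h = -⅓*(-7) = 7/3 ≈ 2.3333)
q(V) = -80*V/3 (q(V) = -8*(7*V/3 + V) = -80*V/3)
o(k, B) = B + 2*k (o(k, B) = (B + k) + k = B + 2*k)
P(l) = 4 - 2*l (P(l) = ((l + 2*(-2)) + l)*(-1) = ((l - 4) + l)*(-1) = ((-4 + l) + l)*(-1) = (-4 + 2*l)*(-1) = 4 - 2*l)
P(-3/(-10)) + q(w(-3))*(-139) = (4 - (-6)/(-10)) - 80/3*(-3)*(-139) = (4 - (-6)*(-1)/10) + 80*(-139) = (4 - 2*3/10) - 11120 = (4 - ⅗) - 11120 = 17/5 - 11120 = -55583/5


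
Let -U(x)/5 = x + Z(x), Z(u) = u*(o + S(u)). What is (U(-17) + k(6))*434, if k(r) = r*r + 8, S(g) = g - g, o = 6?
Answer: 277326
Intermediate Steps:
S(g) = 0
k(r) = 8 + r² (k(r) = r² + 8 = 8 + r²)
Z(u) = 6*u (Z(u) = u*(6 + 0) = u*6 = 6*u)
U(x) = -35*x (U(x) = -5*(x + 6*x) = -35*x)
(U(-17) + k(6))*434 = (-35*(-17) + (8 + 6²))*434 = (595 + (8 + 36))*434 = (595 + 44)*434 = 639*434 = 277326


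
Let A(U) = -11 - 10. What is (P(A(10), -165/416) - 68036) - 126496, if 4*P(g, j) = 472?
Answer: -194414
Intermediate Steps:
A(U) = -21
P(g, j) = 118 (P(g, j) = (1/4)*472 = 118)
(P(A(10), -165/416) - 68036) - 126496 = (118 - 68036) - 126496 = -67918 - 126496 = -194414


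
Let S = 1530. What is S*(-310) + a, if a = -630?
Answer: -474930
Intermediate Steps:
S*(-310) + a = 1530*(-310) - 630 = -474300 - 630 = -474930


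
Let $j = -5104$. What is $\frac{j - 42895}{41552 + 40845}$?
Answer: $- \frac{6857}{11771} \approx -0.58253$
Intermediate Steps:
$\frac{j - 42895}{41552 + 40845} = \frac{-5104 - 42895}{41552 + 40845} = - \frac{47999}{82397} = \left(-47999\right) \frac{1}{82397} = - \frac{6857}{11771}$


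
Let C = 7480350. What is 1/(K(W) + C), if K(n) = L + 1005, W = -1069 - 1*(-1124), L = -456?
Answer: 1/7480899 ≈ 1.3367e-7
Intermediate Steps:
W = 55 (W = -1069 + 1124 = 55)
K(n) = 549 (K(n) = -456 + 1005 = 549)
1/(K(W) + C) = 1/(549 + 7480350) = 1/7480899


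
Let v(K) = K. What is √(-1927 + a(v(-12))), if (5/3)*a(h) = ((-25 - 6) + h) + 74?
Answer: I*√47710/5 ≈ 43.685*I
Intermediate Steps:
a(h) = 129/5 + 3*h/5 (a(h) = 3*(((-25 - 6) + h) + 74)/5 = 3*((-31 + h) + 74)/5 = 3*(43 + h)/5 = 129/5 + 3*h/5)
√(-1927 + a(v(-12))) = √(-1927 + (129/5 + (⅗)*(-12))) = √(-1927 + (129/5 - 36/5)) = √(-1927 + 93/5) = √(-9542/5) = I*√47710/5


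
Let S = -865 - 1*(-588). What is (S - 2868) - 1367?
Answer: -4512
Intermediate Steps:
S = -277 (S = -865 + 588 = -277)
(S - 2868) - 1367 = (-277 - 2868) - 1367 = -3145 - 1367 = -4512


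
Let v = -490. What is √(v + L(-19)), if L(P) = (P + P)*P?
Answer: 2*√58 ≈ 15.232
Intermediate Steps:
L(P) = 2*P² (L(P) = (2*P)*P = 2*P²)
√(v + L(-19)) = √(-490 + 2*(-19)²) = √(-490 + 2*361) = √(-490 + 722) = √232 = 2*√58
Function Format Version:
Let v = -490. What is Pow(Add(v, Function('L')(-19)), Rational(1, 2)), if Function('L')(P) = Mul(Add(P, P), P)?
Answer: Mul(2, Pow(58, Rational(1, 2))) ≈ 15.232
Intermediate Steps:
Function('L')(P) = Mul(2, Pow(P, 2)) (Function('L')(P) = Mul(Mul(2, P), P) = Mul(2, Pow(P, 2)))
Pow(Add(v, Function('L')(-19)), Rational(1, 2)) = Pow(Add(-490, Mul(2, Pow(-19, 2))), Rational(1, 2)) = Pow(Add(-490, Mul(2, 361)), Rational(1, 2)) = Pow(Add(-490, 722), Rational(1, 2)) = Pow(232, Rational(1, 2)) = Mul(2, Pow(58, Rational(1, 2)))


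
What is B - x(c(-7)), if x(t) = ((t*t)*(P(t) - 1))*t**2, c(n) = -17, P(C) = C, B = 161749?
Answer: 1665127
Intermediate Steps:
x(t) = t**4*(-1 + t) (x(t) = ((t*t)*(t - 1))*t**2 = (t**2*(-1 + t))*t**2 = t**4*(-1 + t))
B - x(c(-7)) = 161749 - (-17)**4*(-1 - 17) = 161749 - 83521*(-18) = 161749 - 1*(-1503378) = 161749 + 1503378 = 1665127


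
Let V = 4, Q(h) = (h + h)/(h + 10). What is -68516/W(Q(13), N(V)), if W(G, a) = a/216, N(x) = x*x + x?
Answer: -3699864/5 ≈ -7.3997e+5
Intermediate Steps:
Q(h) = 2*h/(10 + h) (Q(h) = (2*h)/(10 + h) = 2*h/(10 + h))
N(x) = x + x² (N(x) = x² + x = x + x²)
W(G, a) = a/216 (W(G, a) = a*(1/216) = a/216)
-68516/W(Q(13), N(V)) = -68516*54/(1 + 4) = -68516/((4*5)/216) = -68516/((1/216)*20) = -68516/5/54 = -68516*54/5 = -3699864/5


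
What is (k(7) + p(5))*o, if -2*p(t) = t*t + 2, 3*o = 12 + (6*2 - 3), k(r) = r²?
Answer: 497/2 ≈ 248.50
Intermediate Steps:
o = 7 (o = (12 + (6*2 - 3))/3 = (12 + (12 - 3))/3 = (12 + 9)/3 = (⅓)*21 = 7)
p(t) = -1 - t²/2 (p(t) = -(t*t + 2)/2 = -(t² + 2)/2 = -(2 + t²)/2 = -1 - t²/2)
(k(7) + p(5))*o = (7² + (-1 - ½*5²))*7 = (49 + (-1 - ½*25))*7 = (49 + (-1 - 25/2))*7 = (49 - 27/2)*7 = (71/2)*7 = 497/2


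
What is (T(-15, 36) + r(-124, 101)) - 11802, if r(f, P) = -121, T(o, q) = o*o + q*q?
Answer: -10402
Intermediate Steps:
T(o, q) = o**2 + q**2
(T(-15, 36) + r(-124, 101)) - 11802 = (((-15)**2 + 36**2) - 121) - 11802 = ((225 + 1296) - 121) - 11802 = (1521 - 121) - 11802 = 1400 - 11802 = -10402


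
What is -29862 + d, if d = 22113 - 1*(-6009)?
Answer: -1740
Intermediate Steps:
d = 28122 (d = 22113 + 6009 = 28122)
-29862 + d = -29862 + 28122 = -1740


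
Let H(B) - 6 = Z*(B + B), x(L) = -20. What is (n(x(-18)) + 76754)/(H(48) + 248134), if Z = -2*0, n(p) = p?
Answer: 38367/124070 ≈ 0.30924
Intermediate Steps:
Z = 0
H(B) = 6 (H(B) = 6 + 0*(B + B) = 6 + 0*(2*B) = 6 + 0 = 6)
(n(x(-18)) + 76754)/(H(48) + 248134) = (-20 + 76754)/(6 + 248134) = 76734/248140 = 76734*(1/248140) = 38367/124070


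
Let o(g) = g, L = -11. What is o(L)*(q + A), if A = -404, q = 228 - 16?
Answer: 2112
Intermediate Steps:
q = 212
o(L)*(q + A) = -11*(212 - 404) = -11*(-192) = 2112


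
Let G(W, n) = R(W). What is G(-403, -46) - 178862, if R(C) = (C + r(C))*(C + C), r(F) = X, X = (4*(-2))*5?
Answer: 178196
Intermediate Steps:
X = -40 (X = -8*5 = -40)
r(F) = -40
R(C) = 2*C*(-40 + C) (R(C) = (C - 40)*(C + C) = (-40 + C)*(2*C) = 2*C*(-40 + C))
G(W, n) = 2*W*(-40 + W)
G(-403, -46) - 178862 = 2*(-403)*(-40 - 403) - 178862 = 2*(-403)*(-443) - 178862 = 357058 - 178862 = 178196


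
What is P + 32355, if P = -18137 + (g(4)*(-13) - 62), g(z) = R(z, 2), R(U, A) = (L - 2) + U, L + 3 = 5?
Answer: 14104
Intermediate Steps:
L = 2 (L = -3 + 5 = 2)
R(U, A) = U (R(U, A) = (2 - 2) + U = 0 + U = U)
g(z) = z
P = -18251 (P = -18137 + (4*(-13) - 62) = -18137 + (-52 - 62) = -18137 - 114 = -18251)
P + 32355 = -18251 + 32355 = 14104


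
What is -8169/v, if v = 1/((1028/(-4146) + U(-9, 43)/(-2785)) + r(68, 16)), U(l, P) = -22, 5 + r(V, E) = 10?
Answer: -74829785443/1924435 ≈ -38884.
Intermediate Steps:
r(V, E) = 5 (r(V, E) = -5 + 10 = 5)
v = 5773305/27480641 (v = 1/((1028/(-4146) - 22/(-2785)) + 5) = 1/((1028*(-1/4146) - 22*(-1/2785)) + 5) = 1/((-514/2073 + 22/2785) + 5) = 1/(-1385884/5773305 + 5) = 1/(27480641/5773305) = 5773305/27480641 ≈ 0.21009)
-8169/v = -8169/5773305/27480641 = -8169*27480641/5773305 = -74829785443/1924435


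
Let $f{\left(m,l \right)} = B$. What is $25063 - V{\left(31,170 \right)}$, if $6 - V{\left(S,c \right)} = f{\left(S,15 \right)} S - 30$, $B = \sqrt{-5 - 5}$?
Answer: $25027 + 31 i \sqrt{10} \approx 25027.0 + 98.031 i$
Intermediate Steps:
$B = i \sqrt{10}$ ($B = \sqrt{-10} = i \sqrt{10} \approx 3.1623 i$)
$f{\left(m,l \right)} = i \sqrt{10}$
$V{\left(S,c \right)} = 36 - i S \sqrt{10}$ ($V{\left(S,c \right)} = 6 - \left(i \sqrt{10} S - 30\right) = 6 - \left(i S \sqrt{10} - 30\right) = 6 - \left(-30 + i S \sqrt{10}\right) = 36 - i S \sqrt{10}$)
$25063 - V{\left(31,170 \right)} = 25063 - \left(36 - i 31 \sqrt{10}\right) = 25063 - \left(36 - 31 i \sqrt{10}\right) = 25027 + 31 i \sqrt{10}$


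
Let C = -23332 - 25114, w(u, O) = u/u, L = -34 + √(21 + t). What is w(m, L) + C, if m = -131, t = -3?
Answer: -48445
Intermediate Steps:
L = -34 + 3*√2 (L = -34 + √(21 - 3) = -34 + √18 = -34 + 3*√2 ≈ -29.757)
w(u, O) = 1
C = -48446
w(m, L) + C = 1 - 48446 = -48445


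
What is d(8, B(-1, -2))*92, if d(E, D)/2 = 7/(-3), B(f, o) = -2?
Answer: -1288/3 ≈ -429.33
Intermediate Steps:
d(E, D) = -14/3 (d(E, D) = 2*(7/(-3)) = 2*(7*(-1/3)) = 2*(-7/3) = -14/3)
d(8, B(-1, -2))*92 = -14/3*92 = -1288/3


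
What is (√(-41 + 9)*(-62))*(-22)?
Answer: 5456*I*√2 ≈ 7716.0*I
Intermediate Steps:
(√(-41 + 9)*(-62))*(-22) = (√(-32)*(-62))*(-22) = ((4*I*√2)*(-62))*(-22) = -248*I*√2*(-22) = 5456*I*√2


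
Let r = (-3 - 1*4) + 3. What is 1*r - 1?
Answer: -5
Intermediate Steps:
r = -4 (r = (-3 - 4) + 3 = -7 + 3 = -4)
1*r - 1 = 1*(-4) - 1 = -4 - 1 = -5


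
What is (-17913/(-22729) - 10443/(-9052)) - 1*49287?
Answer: -1448578742739/29391844 ≈ -49285.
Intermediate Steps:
(-17913/(-22729) - 10443/(-9052)) - 1*49287 = (-17913*(-1/22729) - 10443*(-1/9052)) - 49287 = (2559/3247 + 10443/9052) - 49287 = 57072489/29391844 - 49287 = -1448578742739/29391844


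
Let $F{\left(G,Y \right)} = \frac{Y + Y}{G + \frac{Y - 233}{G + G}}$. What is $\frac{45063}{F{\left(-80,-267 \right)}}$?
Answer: $\frac{9237915}{1424} \approx 6487.3$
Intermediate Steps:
$F{\left(G,Y \right)} = \frac{2 Y}{G + \frac{-233 + Y}{2 G}}$
$\frac{45063}{F{\left(-80,-267 \right)}} = \frac{45063}{4 \left(-80\right) \left(-267\right) \frac{1}{-233 - 267 + 2 \left(-80\right)^{2}}} = \frac{45063}{4 \left(-80\right) \left(-267\right) \frac{1}{-233 - 267 + 2 \cdot 6400}} = \frac{45063}{4 \left(-80\right) \left(-267\right) \frac{1}{-233 - 267 + 12800}} = \frac{45063}{4 \left(-80\right) \left(-267\right) \frac{1}{12300}} = \frac{45063}{\frac{1424}{205}} = 45063 \cdot \frac{205}{1424} = \frac{9237915}{1424}$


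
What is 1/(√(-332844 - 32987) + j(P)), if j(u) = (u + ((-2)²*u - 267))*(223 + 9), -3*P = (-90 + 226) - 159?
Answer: -477456/25332651583 - 9*I*√365831/25332651583 ≈ -1.8847e-5 - 2.1488e-7*I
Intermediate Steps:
P = 23/3 (P = -((-90 + 226) - 159)/3 = -(136 - 159)/3 = -⅓*(-23) = 23/3 ≈ 7.6667)
j(u) = -61944 + 1160*u (j(u) = (u + (4*u - 267))*232 = (u + (-267 + 4*u))*232 = (-267 + 5*u)*232 = -61944 + 1160*u)
1/(√(-332844 - 32987) + j(P)) = 1/(√(-332844 - 32987) + (-61944 + 1160*(23/3))) = 1/(√(-365831) + (-61944 + 26680/3)) = 1/(I*√365831 - 159152/3) = 1/(-159152/3 + I*√365831)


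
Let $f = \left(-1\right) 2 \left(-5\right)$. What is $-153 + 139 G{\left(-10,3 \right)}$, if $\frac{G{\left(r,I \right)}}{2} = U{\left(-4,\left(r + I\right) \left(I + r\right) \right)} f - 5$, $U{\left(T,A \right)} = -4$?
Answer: $-12663$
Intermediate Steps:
$f = 10$ ($f = \left(-2\right) \left(-5\right) = 10$)
$G{\left(r,I \right)} = -90$ ($G{\left(r,I \right)} = 2 \left(\left(-4\right) 10 - 5\right) = 2 \left(-40 - 5\right) = 2 \left(-45\right) = -90$)
$-153 + 139 G{\left(-10,3 \right)} = -153 + 139 \left(-90\right) = -153 - 12510 = -12663$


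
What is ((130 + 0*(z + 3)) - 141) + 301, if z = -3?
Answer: 290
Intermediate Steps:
((130 + 0*(z + 3)) - 141) + 301 = ((130 + 0*(-3 + 3)) - 141) + 301 = ((130 + 0*0) - 141) + 301 = ((130 + 0) - 141) + 301 = (130 - 141) + 301 = -11 + 301 = 290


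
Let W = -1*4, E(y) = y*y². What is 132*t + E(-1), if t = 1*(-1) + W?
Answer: -661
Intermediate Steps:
E(y) = y³
W = -4
t = -5 (t = 1*(-1) - 4 = -1 - 4 = -5)
132*t + E(-1) = 132*(-5) + (-1)³ = -660 - 1 = -661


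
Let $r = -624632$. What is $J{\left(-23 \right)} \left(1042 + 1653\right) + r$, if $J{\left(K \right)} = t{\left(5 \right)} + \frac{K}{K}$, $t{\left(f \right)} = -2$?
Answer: $-627327$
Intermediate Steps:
$J{\left(K \right)} = -1$ ($J{\left(K \right)} = -2 + \frac{K}{K} = -2 + 1 = -1$)
$J{\left(-23 \right)} \left(1042 + 1653\right) + r = - (1042 + 1653) - 624632 = \left(-1\right) 2695 - 624632 = -2695 - 624632 = -627327$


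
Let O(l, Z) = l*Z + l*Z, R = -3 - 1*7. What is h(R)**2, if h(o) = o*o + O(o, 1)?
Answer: 6400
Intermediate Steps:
R = -10 (R = -3 - 7 = -10)
O(l, Z) = 2*Z*l (O(l, Z) = Z*l + Z*l = 2*Z*l)
h(o) = o**2 + 2*o (h(o) = o*o + 2*1*o = o**2 + 2*o)
h(R)**2 = (-10*(2 - 10))**2 = (-10*(-8))**2 = 80**2 = 6400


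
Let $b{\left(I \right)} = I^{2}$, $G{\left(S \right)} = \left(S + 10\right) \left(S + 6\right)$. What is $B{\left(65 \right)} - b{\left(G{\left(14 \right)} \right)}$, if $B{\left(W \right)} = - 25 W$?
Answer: $-232025$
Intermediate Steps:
$G{\left(S \right)} = \left(6 + S\right) \left(10 + S\right)$ ($G{\left(S \right)} = \left(10 + S\right) \left(6 + S\right) = \left(6 + S\right) \left(10 + S\right)$)
$B{\left(65 \right)} - b{\left(G{\left(14 \right)} \right)} = \left(-25\right) 65 - \left(60 + 14^{2} + 16 \cdot 14\right)^{2} = -1625 - \left(60 + 196 + 224\right)^{2} = -1625 - 480^{2} = -1625 - 230400 = -232025$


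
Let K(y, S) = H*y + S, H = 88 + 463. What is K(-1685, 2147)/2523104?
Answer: -57893/157694 ≈ -0.36712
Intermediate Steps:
H = 551
K(y, S) = S + 551*y (K(y, S) = 551*y + S = S + 551*y)
K(-1685, 2147)/2523104 = (2147 + 551*(-1685))/2523104 = (2147 - 928435)*(1/2523104) = -926288*1/2523104 = -57893/157694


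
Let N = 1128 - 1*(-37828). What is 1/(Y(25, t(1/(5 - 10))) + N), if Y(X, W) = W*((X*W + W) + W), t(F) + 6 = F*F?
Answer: 625/24946927 ≈ 2.5053e-5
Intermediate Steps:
t(F) = -6 + F² (t(F) = -6 + F*F = -6 + F²)
N = 38956 (N = 1128 + 37828 = 38956)
Y(X, W) = W*(2*W + W*X) (Y(X, W) = W*((W*X + W) + W) = W*((W + W*X) + W) = W*(2*W + W*X))
1/(Y(25, t(1/(5 - 10))) + N) = 1/((-6 + (1/(5 - 10))²)²*(2 + 25) + 38956) = 1/((-6 + (1/(-5))²)²*27 + 38956) = 1/((-6 + (-⅕)²)²*27 + 38956) = 1/((-6 + 1/25)²*27 + 38956) = 1/((-149/25)²*27 + 38956) = 1/((22201/625)*27 + 38956) = 1/(599427/625 + 38956) = 1/(24946927/625) = 625/24946927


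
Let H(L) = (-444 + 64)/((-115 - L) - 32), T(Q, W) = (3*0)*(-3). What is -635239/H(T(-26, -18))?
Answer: -93380133/380 ≈ -2.4574e+5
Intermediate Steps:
T(Q, W) = 0 (T(Q, W) = 0*(-3) = 0)
H(L) = -380/(-147 - L)
-635239/H(T(-26, -18)) = -635239/(380/(147 + 0)) = -635239/(380/147) = -635239/(380*(1/147)) = -635239/380/147 = -635239*147/380 = -93380133/380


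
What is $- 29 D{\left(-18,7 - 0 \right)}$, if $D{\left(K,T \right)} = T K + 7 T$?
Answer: $2233$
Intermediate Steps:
$D{\left(K,T \right)} = 7 T + K T$ ($D{\left(K,T \right)} = K T + 7 T = 7 T + K T$)
$- 29 D{\left(-18,7 - 0 \right)} = - 29 \left(7 - 0\right) \left(7 - 18\right) = - 29 \left(7 + 0\right) \left(-11\right) = - 29 \cdot 7 \left(-11\right) = \left(-29\right) \left(-77\right) = 2233$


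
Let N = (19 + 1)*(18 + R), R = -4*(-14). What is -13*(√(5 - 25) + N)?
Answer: -19240 - 26*I*√5 ≈ -19240.0 - 58.138*I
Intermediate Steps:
R = 56
N = 1480 (N = (19 + 1)*(18 + 56) = 20*74 = 1480)
-13*(√(5 - 25) + N) = -13*(√(5 - 25) + 1480) = -13*(√(-20) + 1480) = -13*(2*I*√5 + 1480) = -13*(1480 + 2*I*√5) = -19240 - 26*I*√5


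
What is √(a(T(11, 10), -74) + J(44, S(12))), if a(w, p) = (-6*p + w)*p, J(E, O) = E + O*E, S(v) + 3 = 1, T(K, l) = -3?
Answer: I*√32678 ≈ 180.77*I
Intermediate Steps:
S(v) = -2 (S(v) = -3 + 1 = -2)
J(E, O) = E + E*O
a(w, p) = p*(w - 6*p) (a(w, p) = (w - 6*p)*p = p*(w - 6*p))
√(a(T(11, 10), -74) + J(44, S(12))) = √(-74*(-3 - 6*(-74)) + 44*(1 - 2)) = √(-74*(-3 + 444) + 44*(-1)) = √(-74*441 - 44) = √(-32634 - 44) = √(-32678) = I*√32678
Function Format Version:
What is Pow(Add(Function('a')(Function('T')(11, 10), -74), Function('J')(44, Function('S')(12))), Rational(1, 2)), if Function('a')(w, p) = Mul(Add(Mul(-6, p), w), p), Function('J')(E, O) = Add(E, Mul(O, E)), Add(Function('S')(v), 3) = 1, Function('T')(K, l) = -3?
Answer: Mul(I, Pow(32678, Rational(1, 2))) ≈ Mul(180.77, I)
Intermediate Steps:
Function('S')(v) = -2 (Function('S')(v) = Add(-3, 1) = -2)
Function('J')(E, O) = Add(E, Mul(E, O))
Function('a')(w, p) = Mul(p, Add(w, Mul(-6, p))) (Function('a')(w, p) = Mul(Add(w, Mul(-6, p)), p) = Mul(p, Add(w, Mul(-6, p))))
Pow(Add(Function('a')(Function('T')(11, 10), -74), Function('J')(44, Function('S')(12))), Rational(1, 2)) = Pow(Add(Mul(-74, Add(-3, Mul(-6, -74))), Mul(44, Add(1, -2))), Rational(1, 2)) = Pow(Add(Mul(-74, Add(-3, 444)), Mul(44, -1)), Rational(1, 2)) = Pow(Add(Mul(-74, 441), -44), Rational(1, 2)) = Pow(Add(-32634, -44), Rational(1, 2)) = Pow(-32678, Rational(1, 2)) = Mul(I, Pow(32678, Rational(1, 2)))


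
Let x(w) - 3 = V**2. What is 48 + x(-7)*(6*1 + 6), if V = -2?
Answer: 132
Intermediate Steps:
x(w) = 7 (x(w) = 3 + (-2)**2 = 3 + 4 = 7)
48 + x(-7)*(6*1 + 6) = 48 + 7*(6*1 + 6) = 48 + 7*(6 + 6) = 48 + 7*12 = 48 + 84 = 132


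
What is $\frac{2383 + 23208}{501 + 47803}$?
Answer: $\frac{25591}{48304} \approx 0.52979$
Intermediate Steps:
$\frac{2383 + 23208}{501 + 47803} = \frac{25591}{48304}$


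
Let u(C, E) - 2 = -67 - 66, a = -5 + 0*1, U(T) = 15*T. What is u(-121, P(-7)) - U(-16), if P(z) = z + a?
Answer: 109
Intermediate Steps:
a = -5 (a = -5 + 0 = -5)
P(z) = -5 + z (P(z) = z - 5 = -5 + z)
u(C, E) = -131 (u(C, E) = 2 + (-67 - 66) = 2 - 133 = -131)
u(-121, P(-7)) - U(-16) = -131 - 15*(-16) = -131 - 1*(-240) = -131 + 240 = 109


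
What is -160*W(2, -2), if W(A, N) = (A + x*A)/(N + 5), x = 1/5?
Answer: -128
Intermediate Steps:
x = 1/5 ≈ 0.20000
W(A, N) = 6*A/(5*(5 + N)) (W(A, N) = (A + A/5)/(N + 5) = (6*A/5)/(5 + N) = 6*A/(5*(5 + N)))
-160*W(2, -2) = -192*2/(5 - 2) = -192*2/3 = -160*4/5 = -128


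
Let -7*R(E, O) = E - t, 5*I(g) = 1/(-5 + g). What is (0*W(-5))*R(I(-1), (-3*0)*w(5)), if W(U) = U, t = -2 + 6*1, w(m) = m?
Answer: 0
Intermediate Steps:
I(g) = 1/(5*(-5 + g))
t = 4 (t = -2 + 6 = 4)
R(E, O) = 4/7 - E/7 (R(E, O) = -(E - 1*4)/7 = -(E - 4)/7 = -(-4 + E)/7 = 4/7 - E/7)
(0*W(-5))*R(I(-1), (-3*0)*w(5)) = (0*(-5))*(4/7 - 1/(35*(-5 - 1))) = 0*(4/7 - 1/(35*(-6))) = 0*(4/7 - (-1)/(35*6)) = 0*(4/7 - 1/7*(-1/30)) = 0*(4/7 + 1/210) = 0*(121/210) = 0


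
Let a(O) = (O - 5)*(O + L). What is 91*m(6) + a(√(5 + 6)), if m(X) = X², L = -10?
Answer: 3337 - 15*√11 ≈ 3287.3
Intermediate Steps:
a(O) = (-10 + O)*(-5 + O) (a(O) = (O - 5)*(O - 10) = (-5 + O)*(-10 + O) = (-10 + O)*(-5 + O))
91*m(6) + a(√(5 + 6)) = 91*6² + (50 + (√(5 + 6))² - 15*√(5 + 6)) = 91*36 + (50 + (√11)² - 15*√11) = 3276 + (50 + 11 - 15*√11) = 3276 + (61 - 15*√11) = 3337 - 15*√11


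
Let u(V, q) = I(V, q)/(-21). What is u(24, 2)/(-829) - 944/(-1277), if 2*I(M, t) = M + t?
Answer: 16450697/22231293 ≈ 0.73998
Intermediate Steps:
I(M, t) = M/2 + t/2 (I(M, t) = (M + t)/2 = M/2 + t/2)
u(V, q) = -V/42 - q/42 (u(V, q) = (V/2 + q/2)/(-21) = (V/2 + q/2)*(-1/21) = -V/42 - q/42)
u(24, 2)/(-829) - 944/(-1277) = (-1/42*24 - 1/42*2)/(-829) - 944/(-1277) = (-4/7 - 1/21)*(-1/829) - 944*(-1/1277) = -13/21*(-1/829) + 944/1277 = 13/17409 + 944/1277 = 16450697/22231293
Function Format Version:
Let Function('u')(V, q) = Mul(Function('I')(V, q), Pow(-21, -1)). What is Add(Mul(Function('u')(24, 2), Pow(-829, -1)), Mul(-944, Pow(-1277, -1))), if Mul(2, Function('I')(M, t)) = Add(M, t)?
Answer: Rational(16450697, 22231293) ≈ 0.73998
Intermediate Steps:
Function('I')(M, t) = Add(Mul(Rational(1, 2), M), Mul(Rational(1, 2), t)) (Function('I')(M, t) = Mul(Rational(1, 2), Add(M, t)) = Add(Mul(Rational(1, 2), M), Mul(Rational(1, 2), t)))
Function('u')(V, q) = Add(Mul(Rational(-1, 42), V), Mul(Rational(-1, 42), q)) (Function('u')(V, q) = Mul(Add(Mul(Rational(1, 2), V), Mul(Rational(1, 2), q)), Pow(-21, -1)) = Mul(Add(Mul(Rational(1, 2), V), Mul(Rational(1, 2), q)), Rational(-1, 21)) = Add(Mul(Rational(-1, 42), V), Mul(Rational(-1, 42), q)))
Add(Mul(Function('u')(24, 2), Pow(-829, -1)), Mul(-944, Pow(-1277, -1))) = Add(Mul(Add(Mul(Rational(-1, 42), 24), Mul(Rational(-1, 42), 2)), Pow(-829, -1)), Mul(-944, Pow(-1277, -1))) = Add(Mul(Add(Rational(-4, 7), Rational(-1, 21)), Rational(-1, 829)), Mul(-944, Rational(-1, 1277))) = Add(Mul(Rational(-13, 21), Rational(-1, 829)), Rational(944, 1277)) = Add(Rational(13, 17409), Rational(944, 1277)) = Rational(16450697, 22231293)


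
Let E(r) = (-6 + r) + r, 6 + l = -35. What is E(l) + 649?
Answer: 561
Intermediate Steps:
l = -41 (l = -6 - 35 = -41)
E(r) = -6 + 2*r
E(l) + 649 = (-6 + 2*(-41)) + 649 = (-6 - 82) + 649 = -88 + 649 = 561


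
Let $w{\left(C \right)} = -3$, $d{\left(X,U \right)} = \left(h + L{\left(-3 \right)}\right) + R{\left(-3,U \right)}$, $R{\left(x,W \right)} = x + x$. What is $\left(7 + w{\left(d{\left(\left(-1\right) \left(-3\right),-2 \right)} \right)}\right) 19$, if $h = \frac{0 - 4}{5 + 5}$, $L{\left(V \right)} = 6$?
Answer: $76$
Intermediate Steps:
$R{\left(x,W \right)} = 2 x$
$h = - \frac{2}{5}$ ($h = - \frac{4}{10} = \left(-4\right) \frac{1}{10} = - \frac{2}{5} \approx -0.4$)
$d{\left(X,U \right)} = - \frac{2}{5}$ ($d{\left(X,U \right)} = \left(- \frac{2}{5} + 6\right) + 2 \left(-3\right) = \frac{28}{5} - 6 = - \frac{2}{5}$)
$\left(7 + w{\left(d{\left(\left(-1\right) \left(-3\right),-2 \right)} \right)}\right) 19 = \left(7 - 3\right) 19 = 4 \cdot 19 = 76$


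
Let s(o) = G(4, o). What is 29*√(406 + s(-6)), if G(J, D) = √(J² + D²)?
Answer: 29*√(406 + 2*√13) ≈ 589.50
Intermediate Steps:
G(J, D) = √(D² + J²)
s(o) = √(16 + o²) (s(o) = √(o² + 4²) = √(o² + 16) = √(16 + o²))
29*√(406 + s(-6)) = 29*√(406 + √(16 + (-6)²)) = 29*√(406 + √(16 + 36)) = 29*√(406 + √52) = 29*√(406 + 2*√13)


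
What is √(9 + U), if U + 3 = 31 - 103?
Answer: I*√66 ≈ 8.124*I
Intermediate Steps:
U = -75 (U = -3 + (31 - 103) = -3 - 72 = -75)
√(9 + U) = √(9 - 75) = √(-66) = I*√66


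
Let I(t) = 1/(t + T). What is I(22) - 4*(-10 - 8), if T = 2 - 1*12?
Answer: 865/12 ≈ 72.083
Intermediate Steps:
T = -10 (T = 2 - 12 = -10)
I(t) = 1/(-10 + t) (I(t) = 1/(t - 10) = 1/(-10 + t))
I(22) - 4*(-10 - 8) = 1/(-10 + 22) - 4*(-10 - 8) = 1/12 - 4*(-18) = 1/12 - 1*(-72) = 1/12 + 72 = 865/12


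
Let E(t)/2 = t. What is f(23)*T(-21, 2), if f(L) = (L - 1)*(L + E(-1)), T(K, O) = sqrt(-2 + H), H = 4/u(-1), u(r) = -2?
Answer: 924*I ≈ 924.0*I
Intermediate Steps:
E(t) = 2*t
H = -2 (H = 4/(-2) = 4*(-1/2) = -2)
T(K, O) = 2*I (T(K, O) = sqrt(-2 - 2) = sqrt(-4) = 2*I)
f(L) = (-1 + L)*(-2 + L) (f(L) = (L - 1)*(L + 2*(-1)) = (-1 + L)*(L - 2) = (-1 + L)*(-2 + L))
f(23)*T(-21, 2) = (2 + 23**2 - 3*23)*(2*I) = (2 + 529 - 69)*(2*I) = 462*(2*I) = 924*I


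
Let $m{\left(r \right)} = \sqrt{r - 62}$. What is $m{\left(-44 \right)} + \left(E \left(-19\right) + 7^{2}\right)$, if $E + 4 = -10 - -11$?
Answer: $106 + i \sqrt{106} \approx 106.0 + 10.296 i$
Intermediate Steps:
$E = -3$ ($E = -4 - -1 = -4 + \left(-10 + 11\right) = -4 + 1 = -3$)
$m{\left(r \right)} = \sqrt{-62 + r}$
$m{\left(-44 \right)} + \left(E \left(-19\right) + 7^{2}\right) = \sqrt{-62 - 44} + \left(\left(-3\right) \left(-19\right) + 7^{2}\right) = \sqrt{-106} + \left(57 + 49\right) = i \sqrt{106} + 106 = 106 + i \sqrt{106}$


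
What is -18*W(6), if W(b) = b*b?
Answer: -648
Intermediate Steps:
W(b) = b**2
-18*W(6) = -18*6**2 = -18*36 = -648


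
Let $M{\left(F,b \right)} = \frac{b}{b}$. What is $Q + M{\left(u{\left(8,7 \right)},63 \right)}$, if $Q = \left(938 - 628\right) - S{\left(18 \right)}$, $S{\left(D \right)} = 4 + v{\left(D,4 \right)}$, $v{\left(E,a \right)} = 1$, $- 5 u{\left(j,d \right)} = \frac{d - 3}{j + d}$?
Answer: $306$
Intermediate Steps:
$u{\left(j,d \right)} = - \frac{-3 + d}{5 \left(d + j\right)}$ ($u{\left(j,d \right)} = - \frac{\left(d - 3\right) \frac{1}{j + d}}{5} = - \frac{\left(-3 + d\right) \frac{1}{d + j}}{5} = - \frac{\frac{1}{d + j} \left(-3 + d\right)}{5} = - \frac{-3 + d}{5 \left(d + j\right)}$)
$M{\left(F,b \right)} = 1$
$S{\left(D \right)} = 5$ ($S{\left(D \right)} = 4 + 1 = 5$)
$Q = 305$ ($Q = \left(938 - 628\right) - 5 = 310 - 5 = 305$)
$Q + M{\left(u{\left(8,7 \right)},63 \right)} = 305 + 1 = 306$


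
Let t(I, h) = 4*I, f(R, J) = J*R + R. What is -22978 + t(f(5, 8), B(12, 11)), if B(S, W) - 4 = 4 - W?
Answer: -22798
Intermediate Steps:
f(R, J) = R + J*R
B(S, W) = 8 - W (B(S, W) = 4 + (4 - W) = 8 - W)
-22978 + t(f(5, 8), B(12, 11)) = -22978 + 4*(5*(1 + 8)) = -22978 + 4*(5*9) = -22978 + 4*45 = -22978 + 180 = -22798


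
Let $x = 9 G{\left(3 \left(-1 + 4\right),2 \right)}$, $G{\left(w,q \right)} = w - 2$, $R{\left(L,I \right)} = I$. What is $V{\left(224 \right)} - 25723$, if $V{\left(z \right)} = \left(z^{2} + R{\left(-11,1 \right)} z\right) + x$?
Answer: $24740$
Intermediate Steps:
$G{\left(w,q \right)} = -2 + w$ ($G{\left(w,q \right)} = w - 2 = -2 + w$)
$x = 63$ ($x = 9 \left(-2 + 3 \left(-1 + 4\right)\right) = 9 \left(-2 + 3 \cdot 3\right) = 9 \left(-2 + 9\right) = 9 \cdot 7 = 63$)
$V{\left(z \right)} = 63 + z + z^{2}$ ($V{\left(z \right)} = \left(z^{2} + 1 z\right) + 63 = \left(z^{2} + z\right) + 63 = \left(z + z^{2}\right) + 63 = 63 + z + z^{2}$)
$V{\left(224 \right)} - 25723 = \left(63 + 224 + 224^{2}\right) - 25723 = \left(63 + 224 + 50176\right) - 25723 = 50463 - 25723 = 24740$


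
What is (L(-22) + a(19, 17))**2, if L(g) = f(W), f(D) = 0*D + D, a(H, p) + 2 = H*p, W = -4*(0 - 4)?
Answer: 113569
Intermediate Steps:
W = 16 (W = -4*(-4) = 16)
a(H, p) = -2 + H*p
f(D) = D (f(D) = 0 + D = D)
L(g) = 16
(L(-22) + a(19, 17))**2 = (16 + (-2 + 19*17))**2 = (16 + (-2 + 323))**2 = (16 + 321)**2 = 337**2 = 113569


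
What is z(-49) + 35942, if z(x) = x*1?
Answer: 35893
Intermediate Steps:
z(x) = x
z(-49) + 35942 = -49 + 35942 = 35893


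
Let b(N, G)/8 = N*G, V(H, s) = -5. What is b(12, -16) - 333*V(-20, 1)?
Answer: 129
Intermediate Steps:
b(N, G) = 8*G*N (b(N, G) = 8*(N*G) = 8*(G*N) = 8*G*N)
b(12, -16) - 333*V(-20, 1) = 8*(-16)*12 - 333*(-5) = -1536 + 1665 = 129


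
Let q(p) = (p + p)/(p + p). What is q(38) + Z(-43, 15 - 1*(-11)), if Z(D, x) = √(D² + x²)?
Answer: 1 + 5*√101 ≈ 51.249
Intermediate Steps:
q(p) = 1 (q(p) = (2*p)/((2*p)) = (2*p)*(1/(2*p)) = 1)
q(38) + Z(-43, 15 - 1*(-11)) = 1 + √((-43)² + (15 - 1*(-11))²) = 1 + √(1849 + (15 + 11)²) = 1 + √(1849 + 26²) = 1 + √(1849 + 676) = 1 + √2525 = 1 + 5*√101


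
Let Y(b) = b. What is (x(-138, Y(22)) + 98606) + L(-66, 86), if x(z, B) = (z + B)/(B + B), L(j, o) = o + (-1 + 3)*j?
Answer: 1084131/11 ≈ 98557.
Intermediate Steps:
L(j, o) = o + 2*j
x(z, B) = (B + z)/(2*B) (x(z, B) = (B + z)/((2*B)) = (B + z)*(1/(2*B)) = (B + z)/(2*B))
(x(-138, Y(22)) + 98606) + L(-66, 86) = ((1/2)*(22 - 138)/22 + 98606) + (86 + 2*(-66)) = ((1/2)*(1/22)*(-116) + 98606) + (86 - 132) = (-29/11 + 98606) - 46 = 1084637/11 - 46 = 1084131/11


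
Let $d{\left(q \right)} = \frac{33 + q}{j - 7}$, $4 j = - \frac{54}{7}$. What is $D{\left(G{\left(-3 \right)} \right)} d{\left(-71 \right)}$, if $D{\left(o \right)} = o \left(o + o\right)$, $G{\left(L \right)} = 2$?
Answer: $\frac{4256}{125} \approx 34.048$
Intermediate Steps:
$j = - \frac{27}{14}$ ($j = \frac{\left(-54\right) \frac{1}{7}}{4} = \frac{1}{4} \left(- \frac{54}{7}\right) = - \frac{27}{14} \approx -1.9286$)
$D{\left(o \right)} = 2 o^{2}$ ($D{\left(o \right)} = o 2 o = 2 o^{2}$)
$d{\left(q \right)} = - \frac{462}{125} - \frac{14 q}{125}$ ($d{\left(q \right)} = \frac{33 + q}{- \frac{27}{14} - 7} = \frac{33 + q}{- \frac{125}{14}} = \left(33 + q\right) \left(- \frac{14}{125}\right) = - \frac{462}{125} - \frac{14 q}{125}$)
$D{\left(G{\left(-3 \right)} \right)} d{\left(-71 \right)} = 2 \cdot 2^{2} \left(- \frac{462}{125} - - \frac{994}{125}\right) = 2 \cdot 4 \left(- \frac{462}{125} + \frac{994}{125}\right) = 8 \cdot \frac{532}{125} = \frac{4256}{125}$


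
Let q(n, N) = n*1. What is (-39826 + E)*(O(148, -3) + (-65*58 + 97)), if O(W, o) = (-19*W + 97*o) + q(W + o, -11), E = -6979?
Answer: 310363955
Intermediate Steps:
q(n, N) = n
O(W, o) = -18*W + 98*o (O(W, o) = (-19*W + 97*o) + (W + o) = -18*W + 98*o)
(-39826 + E)*(O(148, -3) + (-65*58 + 97)) = (-39826 - 6979)*((-18*148 + 98*(-3)) + (-65*58 + 97)) = -46805*((-2664 - 294) + (-3770 + 97)) = -46805*(-2958 - 3673) = -46805*(-6631) = 310363955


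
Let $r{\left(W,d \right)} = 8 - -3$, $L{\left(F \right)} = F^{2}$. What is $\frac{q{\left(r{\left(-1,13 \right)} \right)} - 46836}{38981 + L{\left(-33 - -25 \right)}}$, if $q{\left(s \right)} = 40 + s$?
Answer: $- \frac{3119}{2603} \approx -1.1982$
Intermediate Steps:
$r{\left(W,d \right)} = 11$ ($r{\left(W,d \right)} = 8 + 3 = 11$)
$\frac{q{\left(r{\left(-1,13 \right)} \right)} - 46836}{38981 + L{\left(-33 - -25 \right)}} = \frac{\left(40 + 11\right) - 46836}{38981 + \left(-33 - -25\right)^{2}} = \frac{51 - 46836}{38981 + \left(-33 + 25\right)^{2}} = - \frac{46785}{38981 + \left(-8\right)^{2}} = - \frac{46785}{38981 + 64} = - \frac{46785}{39045} = \left(-46785\right) \frac{1}{39045} = - \frac{3119}{2603}$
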